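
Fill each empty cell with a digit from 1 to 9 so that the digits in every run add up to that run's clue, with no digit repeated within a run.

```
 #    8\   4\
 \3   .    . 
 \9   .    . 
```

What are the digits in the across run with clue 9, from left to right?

6 3

3 in 2 cells must be {1,2}; 4 in 2 cells must be {1,3}.
The 3 across and the 4 down share only 1, so R1C2 = 1.
R2C2 = 4 − 1 = 3 completes the 4 down.
R1C1 = 3 − 1 = 2 completes the 3 across.
R2C1 = 9 − 3 = 6 completes the 9 across.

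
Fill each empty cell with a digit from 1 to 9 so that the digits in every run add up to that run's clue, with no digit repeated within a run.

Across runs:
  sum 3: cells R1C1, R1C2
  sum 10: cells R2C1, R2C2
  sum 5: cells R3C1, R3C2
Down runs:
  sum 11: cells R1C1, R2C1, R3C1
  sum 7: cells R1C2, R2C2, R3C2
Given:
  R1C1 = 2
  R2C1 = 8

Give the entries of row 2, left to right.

8 2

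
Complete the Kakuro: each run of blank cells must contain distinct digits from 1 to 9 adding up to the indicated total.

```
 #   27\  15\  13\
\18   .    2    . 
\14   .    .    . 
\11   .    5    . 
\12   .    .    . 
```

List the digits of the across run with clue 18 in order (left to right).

9 2 7

R1C3 = 7: the only remaining digit allowed by both the 18 across and the 13 down.
Given what's placed, R3C1 must be 4 to fit the 11 across and 27 down.
R3C3 = 11 − 9 = 2 completes the 11 across.
R1C1 = 18 − 9 = 9 completes the 18 across.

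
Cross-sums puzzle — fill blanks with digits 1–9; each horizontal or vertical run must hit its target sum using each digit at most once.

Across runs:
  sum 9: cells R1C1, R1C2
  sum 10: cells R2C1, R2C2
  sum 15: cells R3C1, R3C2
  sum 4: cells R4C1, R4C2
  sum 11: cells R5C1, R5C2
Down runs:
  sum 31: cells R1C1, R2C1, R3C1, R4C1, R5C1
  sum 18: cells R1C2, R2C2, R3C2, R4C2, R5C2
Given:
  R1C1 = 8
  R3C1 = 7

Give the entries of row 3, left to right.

7 8

4 in 2 cells must be {1,3}.
R1C2 = 9 − 8 = 1 completes the 9 across.
R3C2 = 15 − 7 = 8 completes the 15 across.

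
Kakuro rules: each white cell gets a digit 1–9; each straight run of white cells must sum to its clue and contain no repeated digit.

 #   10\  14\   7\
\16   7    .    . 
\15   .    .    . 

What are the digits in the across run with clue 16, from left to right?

7, 6, 3

R2C1 = 10 − 7 = 3 completes the 10 down.
Nothing is forced directly, so branch on R2C2, whose candidates are 5 or 8. If R2C2 = 5: then R1C2 would have to be in {1,3,4,5,6,8} for the 16 across but in {9} for the 14 down — contradiction. So R2C2 = 8.
R1C2 = 14 − 8 = 6 completes the 14 down.
R1C3 = 16 − 13 = 3 completes the 16 across.
R2C3 = 15 − 11 = 4 completes the 15 across.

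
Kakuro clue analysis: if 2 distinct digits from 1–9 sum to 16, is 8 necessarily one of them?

No

The only way to make 16 from 2 distinct digits is {7,9}, which does not contain 8.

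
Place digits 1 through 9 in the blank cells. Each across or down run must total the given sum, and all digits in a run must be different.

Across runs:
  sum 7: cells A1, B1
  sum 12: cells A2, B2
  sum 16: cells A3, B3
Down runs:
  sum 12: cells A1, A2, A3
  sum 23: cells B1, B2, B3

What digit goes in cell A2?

16 in 2 cells must be {7,9}; 23 in 3 cells must be {6,8,9}.
The 7 across and the 23 down share only 6, so B1 = 6.
Given what's placed, B3 must be 9 to fit the 16 across and 23 down.
A1 = 7 − 6 = 1 completes the 7 across.
B2 = 23 − 15 = 8 completes the 23 down.
A3 = 16 − 9 = 7 completes the 16 across.
A2 = 12 − 8 = 4 completes the 12 across.

4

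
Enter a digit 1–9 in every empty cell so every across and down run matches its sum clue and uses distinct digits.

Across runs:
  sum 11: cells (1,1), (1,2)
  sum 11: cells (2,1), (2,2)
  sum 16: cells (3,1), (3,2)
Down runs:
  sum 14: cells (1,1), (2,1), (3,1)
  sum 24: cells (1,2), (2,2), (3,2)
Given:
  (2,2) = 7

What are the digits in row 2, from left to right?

16 in 2 cells must be {7,9}; 24 in 3 cells must be {7,8,9}.
(2,1) = 11 − 7 = 4 completes the 11 across.
(3,2) = 9: the only remaining digit allowed by both the 16 across and the 24 down.
(1,2) = 24 − 16 = 8 completes the 24 down.
(3,1) = 16 − 9 = 7 completes the 16 across.
(1,1) = 11 − 8 = 3 completes the 11 across.

4, 7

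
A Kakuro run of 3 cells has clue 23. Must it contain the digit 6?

The only way to make 23 from 3 distinct digits is {6,8,9}, which contains 6.

Yes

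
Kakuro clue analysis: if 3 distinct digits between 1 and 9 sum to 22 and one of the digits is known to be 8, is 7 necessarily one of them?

No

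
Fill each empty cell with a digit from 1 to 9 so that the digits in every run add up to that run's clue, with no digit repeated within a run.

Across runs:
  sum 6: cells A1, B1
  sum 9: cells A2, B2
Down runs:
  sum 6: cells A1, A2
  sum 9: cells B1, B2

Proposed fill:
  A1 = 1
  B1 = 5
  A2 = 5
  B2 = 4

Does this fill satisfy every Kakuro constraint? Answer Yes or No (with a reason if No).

Yes

Across: 1+5=6; 5+4=9. Down: 1+5=6; 5+4=9. No digit repeats within any run.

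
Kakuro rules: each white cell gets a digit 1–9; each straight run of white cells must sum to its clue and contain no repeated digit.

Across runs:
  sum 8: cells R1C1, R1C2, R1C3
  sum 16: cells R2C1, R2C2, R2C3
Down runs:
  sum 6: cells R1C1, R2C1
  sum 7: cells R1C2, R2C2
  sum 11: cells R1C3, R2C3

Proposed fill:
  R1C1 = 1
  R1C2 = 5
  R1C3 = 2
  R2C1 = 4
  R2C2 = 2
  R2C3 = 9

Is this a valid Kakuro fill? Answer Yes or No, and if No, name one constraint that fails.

No — the down run R1C1–R2C1 sums to 5, not 6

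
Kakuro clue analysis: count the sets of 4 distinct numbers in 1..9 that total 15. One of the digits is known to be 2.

4

4 distinct digits from 1–9 sum between 10 and 30.
Keeping only sets containing 2.
Enumerating: {1,2,3,9}, {1,2,4,8}, {1,2,5,7}, {2,3,4,6}.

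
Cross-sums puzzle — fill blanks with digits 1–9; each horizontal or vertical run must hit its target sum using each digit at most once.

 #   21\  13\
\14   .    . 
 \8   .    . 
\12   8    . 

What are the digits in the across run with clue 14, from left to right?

6 8

R3C2 = 12 − 8 = 4 completes the 12 across.
Nothing is forced directly, so branch on R1C1, whose candidates are 6 or 9. If R1C1 = 9: then R1C2 would have to be in {5} for the 14 across but in {1,2,3,6,7,8} for the 13 down — contradiction. So R1C1 = 6.
R1C2 = 14 − 6 = 8 completes the 14 across.
R2C1 = 21 − 14 = 7 completes the 21 down.
R2C2 = 8 − 7 = 1 completes the 8 across.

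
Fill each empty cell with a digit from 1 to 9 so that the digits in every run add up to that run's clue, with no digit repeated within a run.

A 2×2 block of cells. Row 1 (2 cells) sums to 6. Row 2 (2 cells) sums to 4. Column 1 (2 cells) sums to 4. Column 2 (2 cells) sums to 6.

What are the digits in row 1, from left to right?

4 in 2 cells must be {1,3}.
The 6 across and the 4 down share only 1, so (1,1) = 1.
(1,2) = 6 − 1 = 5 completes the 6 across.
(2,1) = 4 − 1 = 3 completes the 4 down.
(2,2) = 4 − 3 = 1 completes the 4 across.

1 5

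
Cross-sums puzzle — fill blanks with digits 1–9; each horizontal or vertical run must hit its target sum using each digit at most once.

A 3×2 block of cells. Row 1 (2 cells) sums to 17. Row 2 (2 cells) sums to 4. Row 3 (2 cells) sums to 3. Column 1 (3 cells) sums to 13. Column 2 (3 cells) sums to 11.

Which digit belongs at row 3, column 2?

17 in 2 cells must be {8,9}; 4 in 2 cells must be {1,3}; 3 in 2 cells must be {1,2}.
The 17 across and the 11 down share only 8, so (1,2) = 8.
Given what's placed, (2,2) must be 1 to fit the 4 across and 11 down.
(3,2) = 11 − 9 = 2 completes the 11 down.
(1,1) = 17 − 8 = 9 completes the 17 across.
(2,1) = 4 − 1 = 3 completes the 4 across.
(3,1) = 3 − 2 = 1 completes the 3 across.

2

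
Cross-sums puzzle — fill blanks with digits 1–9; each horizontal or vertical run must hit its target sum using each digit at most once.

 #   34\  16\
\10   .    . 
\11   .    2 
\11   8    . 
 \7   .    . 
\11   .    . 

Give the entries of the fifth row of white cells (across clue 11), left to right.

7 4

34 in 5 cells must be {4,6,7,8,9}; 16 in 5 cells must be {1,2,3,4,6}.
R2C1 = 11 − 2 = 9 completes the 11 across.
R3C2 = 11 − 8 = 3 completes the 11 across.
Nothing is forced directly, so branch on R4C1, whose candidates are 4 or 6. If R4C1 = 4: then R4C2 would have to be in {3} for the 7 across but in {1,4,6} for the 16 down — contradiction. So R4C1 = 6.
R4C2 = 7 − 6 = 1 completes the 7 across.
Nothing is forced directly, so branch on R1C1, whose candidates are 4 or 7. If R1C1 = 7: then R1C2 would have to be in {3} for the 10 across but in {4,6} for the 16 down — contradiction. So R1C1 = 4.
R1C2 = 10 − 4 = 6 completes the 10 across.
R5C1 = 34 − 27 = 7 completes the 34 down.
R5C2 = 11 − 7 = 4 completes the 11 across.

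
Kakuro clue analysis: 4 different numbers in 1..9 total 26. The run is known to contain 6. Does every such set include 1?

No

Counterexample: {3,6,8,9} sums to 26 under that restriction without using 1.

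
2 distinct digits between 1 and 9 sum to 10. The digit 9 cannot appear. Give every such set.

{2,8}; {3,7}; {4,6}

2 distinct digits from 1–9 sum between 3 and 17.
Dropping sets that contain 9.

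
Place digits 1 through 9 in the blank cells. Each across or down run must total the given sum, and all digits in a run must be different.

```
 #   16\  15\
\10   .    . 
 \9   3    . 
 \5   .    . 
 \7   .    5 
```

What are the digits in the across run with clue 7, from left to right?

2, 5

R2C2 = 9 − 3 = 6 completes the 9 across.
R4C1 = 7 − 5 = 2 completes the 7 across.
R3C1 = 4: the only remaining digit allowed by both the 5 across and the 16 down.
R3C2 = 5 − 4 = 1 completes the 5 across.
R1C1 = 16 − 9 = 7 completes the 16 down.
R1C2 = 10 − 7 = 3 completes the 10 across.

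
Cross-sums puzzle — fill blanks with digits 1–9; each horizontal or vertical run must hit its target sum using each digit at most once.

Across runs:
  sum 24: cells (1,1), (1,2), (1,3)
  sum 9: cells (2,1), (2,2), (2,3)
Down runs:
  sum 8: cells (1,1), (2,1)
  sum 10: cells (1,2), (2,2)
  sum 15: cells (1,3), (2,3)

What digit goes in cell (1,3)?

24 in 3 cells must be {7,8,9}.
The 24 across and the 8 down share only 7, so (1,1) = 7.
(2,1) = 8 − 7 = 1 completes the 8 down.
Given what's placed, (2,3) must be 6 to fit the 9 across and 15 down.
(1,3) = 15 − 6 = 9 completes the 15 down.
(2,2) = 9 − 7 = 2 completes the 9 across.
(1,2) = 24 − 16 = 8 completes the 24 across.

9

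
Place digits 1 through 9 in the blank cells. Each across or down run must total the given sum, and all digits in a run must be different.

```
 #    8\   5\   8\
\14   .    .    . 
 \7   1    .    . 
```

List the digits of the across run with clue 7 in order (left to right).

1 4 2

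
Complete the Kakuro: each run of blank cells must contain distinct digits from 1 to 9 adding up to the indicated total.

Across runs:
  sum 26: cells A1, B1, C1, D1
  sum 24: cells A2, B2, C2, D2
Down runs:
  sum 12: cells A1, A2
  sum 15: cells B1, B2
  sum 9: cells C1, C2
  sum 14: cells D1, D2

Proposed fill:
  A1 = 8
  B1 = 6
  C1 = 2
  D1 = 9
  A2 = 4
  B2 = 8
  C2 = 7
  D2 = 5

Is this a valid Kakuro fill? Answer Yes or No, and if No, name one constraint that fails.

No — the down run B1–B2 sums to 14, not 15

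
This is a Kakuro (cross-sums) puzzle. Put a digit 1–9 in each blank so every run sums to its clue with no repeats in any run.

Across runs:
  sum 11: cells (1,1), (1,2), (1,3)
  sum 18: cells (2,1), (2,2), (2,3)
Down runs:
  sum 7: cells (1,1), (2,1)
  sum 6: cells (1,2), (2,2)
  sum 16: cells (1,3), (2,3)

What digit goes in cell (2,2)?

5

16 in 2 cells must be {7,9}.
The 11 across and the 16 down share only 7, so (1,3) = 7.
(2,3) = 16 − 7 = 9 completes the 16 down.
Given what's placed, (1,2) must be 1 to fit the 11 across and 6 down.
(2,2) = 6 − 1 = 5 completes the 6 down.
(1,1) = 11 − 8 = 3 completes the 11 across.
(2,1) = 18 − 14 = 4 completes the 18 across.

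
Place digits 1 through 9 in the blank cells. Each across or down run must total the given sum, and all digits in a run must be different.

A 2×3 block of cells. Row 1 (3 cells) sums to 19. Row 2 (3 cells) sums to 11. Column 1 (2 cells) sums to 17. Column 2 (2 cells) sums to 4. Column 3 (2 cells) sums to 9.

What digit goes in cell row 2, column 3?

17 in 2 cells must be {8,9}; 4 in 2 cells must be {1,3}.
The 19 across and the 4 down share only 3, so (1,2) = 3.
Given what's placed, (1,3) must be 7 to fit the 19 across and 9 down.
(2,1) = 8: only digit in both the 11-across and 17-down candidate sets.
(2,2) = 4 − 3 = 1 completes the 4 down.
(2,3) = 11 − 9 = 2 completes the 11 across.
(1,1) = 19 − 10 = 9 completes the 19 across.

2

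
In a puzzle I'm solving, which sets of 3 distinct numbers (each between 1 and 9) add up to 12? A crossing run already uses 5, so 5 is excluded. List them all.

{1,2,9}; {1,3,8}; {1,4,7}; {2,3,7}; {2,4,6}

3 distinct digits from 1–9 sum between 6 and 24.
Dropping sets that contain 5.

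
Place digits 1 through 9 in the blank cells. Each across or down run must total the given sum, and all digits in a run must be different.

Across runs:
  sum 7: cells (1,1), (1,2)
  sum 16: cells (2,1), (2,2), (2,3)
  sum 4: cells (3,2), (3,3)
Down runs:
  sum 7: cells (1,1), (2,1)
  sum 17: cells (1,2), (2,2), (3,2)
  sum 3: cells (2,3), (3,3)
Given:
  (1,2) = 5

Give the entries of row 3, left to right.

3 1

4 in 2 cells must be {1,3}; 3 in 2 cells must be {1,2}.
(1,1) = 7 − 5 = 2 completes the 7 across.
(2,1) = 7 − 2 = 5 completes the 7 down.
(2,3) = 2: the only remaining digit allowed by both the 16 across and the 3 down.
Given what's placed, (3,2) must be 3 to fit the 4 across and 17 down.
(3,3) = 4 − 3 = 1 completes the 4 across.
(2,2) = 16 − 7 = 9 completes the 16 across.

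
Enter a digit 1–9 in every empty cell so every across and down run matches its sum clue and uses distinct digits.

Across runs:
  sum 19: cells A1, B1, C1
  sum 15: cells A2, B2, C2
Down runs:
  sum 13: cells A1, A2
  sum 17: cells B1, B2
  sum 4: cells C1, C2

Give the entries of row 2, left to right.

17 in 2 cells must be {8,9}; 4 in 2 cells must be {1,3}.
The 19 across and the 4 down share only 3, so C1 = 3.
C2 = 4 − 3 = 1 completes the 4 down.
Given what's placed, B1 must be 9 to fit the 19 across and 17 down.
B2 = 17 − 9 = 8 completes the 17 down.
A1 = 19 − 12 = 7 completes the 19 across.
A2 = 15 − 9 = 6 completes the 15 across.

6 8 1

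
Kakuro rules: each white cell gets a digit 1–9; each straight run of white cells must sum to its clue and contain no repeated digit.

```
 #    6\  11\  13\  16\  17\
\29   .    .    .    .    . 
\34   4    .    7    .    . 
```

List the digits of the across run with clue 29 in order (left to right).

34 in 5 cells must be {4,6,7,8,9}; 16 in 2 cells must be {7,9}; 17 in 2 cells must be {8,9}.
R1C1 = 6 − 4 = 2 completes the 6 down.
R1C3 = 13 − 7 = 6 completes the 13 down.
Given what's placed, R2C4 must be 9 to fit the 34 across and 16 down.
Given what's placed, R2C5 must be 8 to fit the 34 across and 17 down.
R1C4 = 16 − 9 = 7 completes the 16 down.
R1C5 = 17 − 8 = 9 completes the 17 down.
R2C2 = 34 − 28 = 6 completes the 34 across.
R1C2 = 29 − 24 = 5 completes the 29 across.

2 5 6 7 9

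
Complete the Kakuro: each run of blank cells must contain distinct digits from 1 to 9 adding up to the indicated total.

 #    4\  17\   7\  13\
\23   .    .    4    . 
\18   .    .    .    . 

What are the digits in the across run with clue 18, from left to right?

1 8 3 6

4 in 2 cells must be {1,3}; 17 in 2 cells must be {8,9}.
Given what's placed, R1C1 must be 3 to fit the 23 across and 4 down.
Given what's placed, R1C2 must be 9 to fit the 23 across and 17 down.
R1C4 = 23 − 16 = 7 completes the 23 across.
R2C1 = 4 − 3 = 1 completes the 4 down.
R2C2 = 17 − 9 = 8 completes the 17 down.
R2C3 = 7 − 4 = 3 completes the 7 down.
R2C4 = 18 − 12 = 6 completes the 18 across.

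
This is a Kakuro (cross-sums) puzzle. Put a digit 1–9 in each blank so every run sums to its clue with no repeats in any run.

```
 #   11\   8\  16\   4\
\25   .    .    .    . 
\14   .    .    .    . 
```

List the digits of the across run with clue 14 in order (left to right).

16 in 2 cells must be {7,9}; 4 in 2 cells must be {1,3}.
Only 7 fits R2C3 under both its across sum 14 and down sum 16.
Given what's placed, R2C4 must be 1 to fit the 14 across and 4 down.
R1C3 = 16 − 7 = 9 completes the 16 down.
R1C4 = 4 − 1 = 3 completes the 4 down.
R2C2 = 2: the only remaining digit allowed by both the 14 across and the 8 down.
R1C2 = 8 − 2 = 6 completes the 8 down.
R2C1 = 14 − 10 = 4 completes the 14 across.

4 2 7 1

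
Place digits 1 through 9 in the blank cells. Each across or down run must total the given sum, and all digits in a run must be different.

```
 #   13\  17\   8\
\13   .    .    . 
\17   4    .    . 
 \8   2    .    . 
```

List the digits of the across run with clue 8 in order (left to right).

2, 5, 1

R1C1 = 13 − 6 = 7 completes the 13 down.
R2C3 = 5: the only remaining digit allowed by both the 17 across and the 8 down.
Given what's placed, R3C3 must be 1 to fit the 8 across and 8 down.
R1C3 = 8 − 6 = 2 completes the 8 down.
R2C2 = 17 − 9 = 8 completes the 17 across.
R3C2 = 8 − 3 = 5 completes the 8 across.
R1C2 = 13 − 9 = 4 completes the 13 across.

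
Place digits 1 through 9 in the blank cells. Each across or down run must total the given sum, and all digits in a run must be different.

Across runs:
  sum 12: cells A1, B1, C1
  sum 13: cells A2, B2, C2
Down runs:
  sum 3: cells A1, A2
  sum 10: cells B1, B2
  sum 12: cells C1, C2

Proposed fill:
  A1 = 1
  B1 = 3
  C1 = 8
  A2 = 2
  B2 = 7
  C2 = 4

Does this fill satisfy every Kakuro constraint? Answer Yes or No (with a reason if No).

Across: 1+3+8=12; 2+7+4=13. Down: 1+2=3; 3+7=10; 8+4=12. No digit repeats within any run.

Yes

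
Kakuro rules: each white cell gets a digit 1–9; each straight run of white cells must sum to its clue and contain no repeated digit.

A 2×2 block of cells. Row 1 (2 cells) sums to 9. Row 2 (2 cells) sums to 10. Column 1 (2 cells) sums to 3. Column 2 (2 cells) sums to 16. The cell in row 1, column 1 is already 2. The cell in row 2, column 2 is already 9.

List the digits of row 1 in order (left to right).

3 in 2 cells must be {1,2}; 16 in 2 cells must be {7,9}.
(1,2) = 9 − 2 = 7 completes the 9 across.
(2,1) = 10 − 9 = 1 completes the 10 across.

2 7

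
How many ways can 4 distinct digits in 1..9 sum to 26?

4 distinct digits from 1–9 sum between 10 and 30.
Enumerating: {2,7,8,9}, {3,6,8,9}, {4,5,8,9}, {4,6,7,9}, {5,6,7,8}.

5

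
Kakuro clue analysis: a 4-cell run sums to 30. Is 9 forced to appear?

The only way to make 30 from 4 distinct digits is {6,7,8,9}, which contains 9.

Yes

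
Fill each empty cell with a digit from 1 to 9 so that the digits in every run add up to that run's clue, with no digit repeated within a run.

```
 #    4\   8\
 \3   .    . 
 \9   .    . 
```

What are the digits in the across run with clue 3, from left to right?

3 in 2 cells must be {1,2}; 4 in 2 cells must be {1,3}.
The 3 across and the 4 down share only 1, so R1C1 = 1.
R1C2 = 3 − 1 = 2 completes the 3 across.
R2C1 = 4 − 1 = 3 completes the 4 down.
R2C2 = 9 − 3 = 6 completes the 9 across.

1 2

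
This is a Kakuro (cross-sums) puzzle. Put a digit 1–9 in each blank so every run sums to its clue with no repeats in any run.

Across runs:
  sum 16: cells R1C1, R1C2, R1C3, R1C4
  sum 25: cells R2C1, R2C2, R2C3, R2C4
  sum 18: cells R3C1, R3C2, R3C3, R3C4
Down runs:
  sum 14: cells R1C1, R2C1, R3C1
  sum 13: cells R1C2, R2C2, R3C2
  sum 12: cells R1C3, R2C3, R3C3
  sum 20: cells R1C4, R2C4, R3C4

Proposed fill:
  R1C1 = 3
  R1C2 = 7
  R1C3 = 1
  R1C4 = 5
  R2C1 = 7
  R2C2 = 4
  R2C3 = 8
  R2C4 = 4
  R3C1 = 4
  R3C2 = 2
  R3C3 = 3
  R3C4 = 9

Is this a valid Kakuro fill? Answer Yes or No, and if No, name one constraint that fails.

No — the across run R2C1–R2C4 sums to 23, not 25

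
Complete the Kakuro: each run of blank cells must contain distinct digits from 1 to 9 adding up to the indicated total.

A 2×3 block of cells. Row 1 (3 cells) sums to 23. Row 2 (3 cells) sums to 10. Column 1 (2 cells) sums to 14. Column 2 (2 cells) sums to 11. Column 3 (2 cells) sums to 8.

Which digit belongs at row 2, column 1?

5

23 in 3 cells must be {6,8,9}.
The 23 across and the 8 down share only 6, so (1,3) = 6.
(2,3) = 8 − 6 = 2 completes the 8 down.
Given what's placed, (2,1) must be 5 to fit the 10 across and 14 down.
(2,2) = 10 − 7 = 3 completes the 10 across.
(1,1) = 14 − 5 = 9 completes the 14 down.
(1,2) = 23 − 15 = 8 completes the 23 across.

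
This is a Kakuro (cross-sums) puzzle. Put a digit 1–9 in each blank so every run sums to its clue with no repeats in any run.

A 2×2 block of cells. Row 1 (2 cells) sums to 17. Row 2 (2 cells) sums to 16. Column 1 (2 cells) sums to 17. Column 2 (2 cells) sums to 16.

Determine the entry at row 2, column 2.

7

17 in 2 cells must be {8,9}; 16 in 2 cells must be {7,9}.
The 17 across and the 16 down share only 9, so (1,2) = 9.
The 16 across and the 17 down share only 9, so (2,1) = 9.
(2,2) = 16 − 9 = 7 completes the 16 across.
(1,1) = 17 − 9 = 8 completes the 17 across.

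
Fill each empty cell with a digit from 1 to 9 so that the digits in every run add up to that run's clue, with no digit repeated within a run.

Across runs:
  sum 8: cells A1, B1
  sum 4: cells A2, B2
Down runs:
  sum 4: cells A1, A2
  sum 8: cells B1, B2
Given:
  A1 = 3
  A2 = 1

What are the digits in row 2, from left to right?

4 in 2 cells must be {1,3}.
B1 = 8 − 3 = 5 completes the 8 across.
B2 = 4 − 1 = 3 completes the 4 across.

1 3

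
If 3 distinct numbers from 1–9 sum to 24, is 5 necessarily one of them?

No

The only way to make 24 from 3 distinct digits is {7,8,9}, which does not contain 5.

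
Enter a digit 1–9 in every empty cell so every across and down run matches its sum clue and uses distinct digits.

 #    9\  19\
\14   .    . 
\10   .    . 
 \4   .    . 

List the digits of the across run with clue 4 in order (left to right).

1 3

4 in 2 cells must be {1,3}.
The 4 across and the 19 down share only 3, so R3C2 = 3.
Given what's placed, R1C2 must be 9 to fit the 14 across and 19 down.
R2C2 = 19 − 12 = 7 completes the 19 down.
R3C1 = 4 − 3 = 1 completes the 4 across.
R1C1 = 14 − 9 = 5 completes the 14 across.
R2C1 = 10 − 7 = 3 completes the 10 across.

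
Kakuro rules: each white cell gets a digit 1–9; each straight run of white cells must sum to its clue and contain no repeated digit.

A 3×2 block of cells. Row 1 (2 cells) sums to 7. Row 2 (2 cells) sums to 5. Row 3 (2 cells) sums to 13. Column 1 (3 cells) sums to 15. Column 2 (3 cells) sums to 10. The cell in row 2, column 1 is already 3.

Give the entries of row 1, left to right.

(2,2) = 5 − 3 = 2 completes the 5 across.
Nothing is forced directly, so branch on (1,1), whose candidates are 4 or 5. If (1,1) = 5: then (1,2) would have to be in {2} for the 7 across but in {1,3,5,7} for the 10 down — contradiction. So (1,1) = 4.
(1,2) = 7 − 4 = 3 completes the 7 across.
(3,1) = 15 − 7 = 8 completes the 15 down.
(3,2) = 13 − 8 = 5 completes the 13 across.

4 3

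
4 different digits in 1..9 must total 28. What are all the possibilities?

{4,7,8,9}; {5,6,8,9}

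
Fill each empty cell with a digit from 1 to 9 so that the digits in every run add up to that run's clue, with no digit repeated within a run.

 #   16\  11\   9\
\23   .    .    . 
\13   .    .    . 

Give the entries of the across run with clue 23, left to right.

23 in 3 cells must be {6,8,9}; 16 in 2 cells must be {7,9}.
The 23 across and the 16 down share only 9, so R1C1 = 9.
R2C1 = 16 − 9 = 7 completes the 16 down.
Nothing is forced directly, so branch on R1C2, whose candidates are 6 or 8. If R1C2 = 8: that forces R1C3 = 6, after which R2C2 would have to be in {1,2,4,5} for the 13 across but in {3} for the 11 down — contradiction. So R1C2 = 6.
R1C3 = 23 − 15 = 8 completes the 23 across.
R2C2 = 11 − 6 = 5 completes the 11 down.
R2C3 = 13 − 12 = 1 completes the 13 across.

9 6 8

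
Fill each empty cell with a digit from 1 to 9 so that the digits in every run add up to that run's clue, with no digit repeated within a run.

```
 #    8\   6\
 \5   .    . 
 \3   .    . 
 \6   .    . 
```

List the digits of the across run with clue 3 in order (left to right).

3 in 2 cells must be {1,2}; 6 in 3 cells must be {1,2,3}.
Nothing is forced directly, so branch on R2C1, whose candidates are 1 or 2. If R2C1 = 2: that forces R1C1 = 1, after which R1C2 would have to be in {4} for the 5 across but in {1,2,3} for the 6 down — contradiction. So R2C1 = 1.
R2C2 = 3 − 1 = 2 completes the 3 across.
Given what's placed, R3C2 must be 1 to fit the 6 across and 6 down.
R1C2 = 6 − 3 = 3 completes the 6 down.
R3C1 = 6 − 1 = 5 completes the 6 across.
R1C1 = 5 − 3 = 2 completes the 5 across.

1, 2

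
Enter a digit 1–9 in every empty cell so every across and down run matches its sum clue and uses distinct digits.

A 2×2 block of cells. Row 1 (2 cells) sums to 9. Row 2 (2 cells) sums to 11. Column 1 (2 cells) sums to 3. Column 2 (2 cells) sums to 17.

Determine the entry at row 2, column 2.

9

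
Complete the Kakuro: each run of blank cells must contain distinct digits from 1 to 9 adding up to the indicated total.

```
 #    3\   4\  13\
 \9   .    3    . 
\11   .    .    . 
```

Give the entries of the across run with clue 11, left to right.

2 1 8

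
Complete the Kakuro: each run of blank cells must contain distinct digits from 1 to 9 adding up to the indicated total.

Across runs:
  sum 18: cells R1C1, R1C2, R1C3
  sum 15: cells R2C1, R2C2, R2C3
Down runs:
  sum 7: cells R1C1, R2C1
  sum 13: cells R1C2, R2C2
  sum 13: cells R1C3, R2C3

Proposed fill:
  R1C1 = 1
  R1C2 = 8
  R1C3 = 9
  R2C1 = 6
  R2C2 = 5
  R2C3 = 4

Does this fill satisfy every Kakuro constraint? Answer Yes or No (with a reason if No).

Yes

Across: 1+8+9=18; 6+5+4=15. Down: 1+6=7; 8+5=13; 9+4=13. No digit repeats within any run.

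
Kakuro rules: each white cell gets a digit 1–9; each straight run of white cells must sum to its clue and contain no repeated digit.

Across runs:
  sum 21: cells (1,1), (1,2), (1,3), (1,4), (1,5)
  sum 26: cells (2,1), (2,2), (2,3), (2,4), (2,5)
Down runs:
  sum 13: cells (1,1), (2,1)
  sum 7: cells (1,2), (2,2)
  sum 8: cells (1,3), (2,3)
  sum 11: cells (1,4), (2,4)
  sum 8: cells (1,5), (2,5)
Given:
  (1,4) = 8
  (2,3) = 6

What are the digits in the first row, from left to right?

4 6 2 8 1

(1,3) = 8 − 6 = 2 completes the 8 down.
(2,4) = 11 − 8 = 3 completes the 11 down.
Nothing is forced directly, so branch on (1,1), whose candidates are 4 or 6 or 7. If (1,1) = 6: that forces (1,5) = 1, (2,1) = 7, after which (2,5) would have to be in {1,2,8,9} for the 26 across but in {7} for the 8 down — contradiction. If (1,1) = 7: then (2,1) would have to be in {1,2,4,5,7,8,9} for the 26 across but in {6} for the 13 down — contradiction. So (1,1) = 4.
(2,1) = 13 − 4 = 9 completes the 13 down.
(2,2) = 1: the only remaining digit allowed by both the 26 across and the 7 down.
(2,5) = 26 − 19 = 7 completes the 26 across.
(1,2) = 7 − 1 = 6 completes the 7 down.
(1,5) = 21 − 20 = 1 completes the 21 across.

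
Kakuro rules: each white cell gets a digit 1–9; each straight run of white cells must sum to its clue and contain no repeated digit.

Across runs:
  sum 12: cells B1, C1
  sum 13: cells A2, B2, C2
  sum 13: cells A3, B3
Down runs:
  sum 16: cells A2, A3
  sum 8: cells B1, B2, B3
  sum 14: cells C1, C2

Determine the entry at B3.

16 in 2 cells must be {7,9}.
Nothing is forced directly, so branch on A2, whose candidates are 7 or 9. If A2 = 9: then C2 would have to be in {1,3} for the 13 across but in {5,6,8,9} for the 14 down — contradiction. So A2 = 7.
C2 = 5: the only remaining digit allowed by both the 13 across and the 14 down.
A3 = 16 − 7 = 9 completes the 16 down.
B3 = 13 − 9 = 4 completes the 13 across.
B1 = 3: the only remaining digit allowed by both the 12 across and the 8 down.
C1 = 12 − 3 = 9 completes the 12 across.
B2 = 13 − 12 = 1 completes the 13 across.

4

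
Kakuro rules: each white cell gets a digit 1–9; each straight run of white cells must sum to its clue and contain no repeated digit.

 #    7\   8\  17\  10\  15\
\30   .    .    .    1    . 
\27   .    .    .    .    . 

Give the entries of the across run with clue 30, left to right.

5 7 9 1 8

17 in 2 cells must be {8,9}.
R1C1 = 5: the only remaining digit allowed by both the 30 across and the 7 down.
Given what's placed, R1C2 must be 7 to fit the 30 across and 8 down.
R2C1 = 7 − 5 = 2 completes the 7 down.
R2C2 = 8 − 7 = 1 completes the 8 down.
R2C4 = 10 − 1 = 9 completes the 10 down.
Given what's placed, R2C3 must be 8 to fit the 27 across and 17 down.
R2C5 = 27 − 20 = 7 completes the 27 across.
R1C3 = 17 − 8 = 9 completes the 17 down.
R1C5 = 30 − 22 = 8 completes the 30 across.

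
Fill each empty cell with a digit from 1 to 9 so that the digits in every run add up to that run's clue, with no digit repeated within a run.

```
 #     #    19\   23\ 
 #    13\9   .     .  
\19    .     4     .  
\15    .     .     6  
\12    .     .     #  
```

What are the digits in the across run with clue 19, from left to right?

23 in 3 cells must be {6,8,9}.
R1C3 = 8: the only remaining digit allowed by both the 9 across and the 23 down.
R2C3 = 23 − 14 = 9 completes the 23 down.
R1C2 = 9 − 8 = 1 completes the 9 across.
R2C1 = 19 − 13 = 6 completes the 19 across.

6 4 9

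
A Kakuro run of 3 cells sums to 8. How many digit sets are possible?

3 distinct digits from 1–9 sum between 6 and 24.
Enumerating: {1,2,5}, {1,3,4}.

2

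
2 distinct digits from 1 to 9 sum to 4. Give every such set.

{1,3}

2 distinct digits from 1–9 sum between 3 and 17.
Only one set works: {1,3}.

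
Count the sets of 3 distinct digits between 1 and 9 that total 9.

3 distinct digits from 1–9 sum between 6 and 24.
Enumerating: {1,2,6}, {1,3,5}, {2,3,4}.

3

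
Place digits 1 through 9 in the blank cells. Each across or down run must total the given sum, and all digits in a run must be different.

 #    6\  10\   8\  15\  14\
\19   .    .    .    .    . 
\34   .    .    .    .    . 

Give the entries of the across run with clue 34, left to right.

4 6 7 8 9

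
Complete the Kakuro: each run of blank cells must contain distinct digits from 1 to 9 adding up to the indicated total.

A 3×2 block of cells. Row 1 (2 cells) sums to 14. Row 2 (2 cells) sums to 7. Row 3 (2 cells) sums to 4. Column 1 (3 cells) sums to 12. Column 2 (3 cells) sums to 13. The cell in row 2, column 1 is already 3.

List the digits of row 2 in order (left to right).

3, 4

4 in 2 cells must be {1,3}.
(2,2) = 7 − 3 = 4 completes the 7 across.
Given what's placed, (3,1) must be 1 to fit the 4 across and 12 down.
(3,2) = 4 − 1 = 3 completes the 4 across.
(1,1) = 12 − 4 = 8 completes the 12 down.
(1,2) = 14 − 8 = 6 completes the 14 across.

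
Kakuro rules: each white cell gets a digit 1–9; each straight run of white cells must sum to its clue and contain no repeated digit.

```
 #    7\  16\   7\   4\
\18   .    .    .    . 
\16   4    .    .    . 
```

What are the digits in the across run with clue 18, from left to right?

3 9 5 1

16 in 2 cells must be {7,9}; 4 in 2 cells must be {1,3}.
R1C1 = 7 − 4 = 3 completes the 7 down.
Given what's placed, R1C4 must be 1 to fit the 18 across and 4 down.
R2C4 = 4 − 1 = 3 completes the 4 down.
Given what's placed, R1C2 must be 9 to fit the 18 across and 16 down.
R1C3 = 18 − 13 = 5 completes the 18 across.
R2C2 = 16 − 9 = 7 completes the 16 down.
R2C3 = 16 − 14 = 2 completes the 16 across.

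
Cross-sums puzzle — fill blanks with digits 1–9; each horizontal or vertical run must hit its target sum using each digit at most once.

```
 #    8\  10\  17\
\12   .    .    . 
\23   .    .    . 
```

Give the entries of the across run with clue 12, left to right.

2 1 9

23 in 3 cells must be {6,8,9}; 17 in 2 cells must be {8,9}.
The 23 across and the 8 down share only 6, so R2C1 = 6.
R1C1 = 8 − 6 = 2 completes the 8 down.
Given what's placed, R1C3 must be 9 to fit the 12 across and 17 down.
R2C3 = 17 − 9 = 8 completes the 17 down.
R1C2 = 12 − 11 = 1 completes the 12 across.
R2C2 = 23 − 14 = 9 completes the 23 across.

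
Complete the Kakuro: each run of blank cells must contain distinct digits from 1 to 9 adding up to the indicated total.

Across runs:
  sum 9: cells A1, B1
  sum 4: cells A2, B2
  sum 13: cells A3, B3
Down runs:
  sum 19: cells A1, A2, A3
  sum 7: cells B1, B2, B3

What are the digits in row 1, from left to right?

7, 2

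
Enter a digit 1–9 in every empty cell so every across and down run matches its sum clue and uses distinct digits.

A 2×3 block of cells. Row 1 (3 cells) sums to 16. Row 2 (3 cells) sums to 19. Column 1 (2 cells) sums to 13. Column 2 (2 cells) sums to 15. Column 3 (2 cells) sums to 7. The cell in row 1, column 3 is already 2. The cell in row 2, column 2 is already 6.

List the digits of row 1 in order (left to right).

5 9 2

(1,2) = 15 − 6 = 9 completes the 15 down.
(2,3) = 7 − 2 = 5 completes the 7 down.
(1,1) = 16 − 11 = 5 completes the 16 across.
(2,1) = 19 − 11 = 8 completes the 19 across.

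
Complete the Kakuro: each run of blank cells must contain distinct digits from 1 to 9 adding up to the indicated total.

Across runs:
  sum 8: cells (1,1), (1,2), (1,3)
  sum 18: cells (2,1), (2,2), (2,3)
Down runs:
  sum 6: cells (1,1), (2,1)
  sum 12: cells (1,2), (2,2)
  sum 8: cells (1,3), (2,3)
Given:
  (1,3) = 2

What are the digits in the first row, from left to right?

(1,2) = 5: the only remaining digit allowed by both the 8 across and the 12 down.
(2,2) = 12 − 5 = 7 completes the 12 down.
(2,3) = 8 − 2 = 6 completes the 8 down.
(1,1) = 8 − 7 = 1 completes the 8 across.
(2,1) = 18 − 13 = 5 completes the 18 across.

1 5 2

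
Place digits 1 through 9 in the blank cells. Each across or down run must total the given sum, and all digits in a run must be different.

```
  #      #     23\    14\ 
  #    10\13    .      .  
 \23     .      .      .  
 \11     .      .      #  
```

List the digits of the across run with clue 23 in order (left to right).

8 6 9

23 in 3 cells must be {6,8,9}.
Nothing is forced directly, so branch on R1C2, whose candidates are 6 or 8 or 9. If R1C2 = 6: then R1C3 would have to be in {7} for the 13 across but in {5,6,8,9} for the 14 down — contradiction. If R1C2 = 9: then R1C3 would have to be in {4} for the 13 across but in {5,6,8,9} for the 14 down — contradiction. So R1C2 = 8.
R1C3 = 13 − 8 = 5 completes the 13 across.
R2C3 = 14 − 5 = 9 completes the 14 down.
R2C2 = 6: the only remaining digit allowed by both the 23 across and the 23 down.
R3C2 = 23 − 14 = 9 completes the 23 down.
R2C1 = 23 − 15 = 8 completes the 23 across.
R3C1 = 11 − 9 = 2 completes the 11 across.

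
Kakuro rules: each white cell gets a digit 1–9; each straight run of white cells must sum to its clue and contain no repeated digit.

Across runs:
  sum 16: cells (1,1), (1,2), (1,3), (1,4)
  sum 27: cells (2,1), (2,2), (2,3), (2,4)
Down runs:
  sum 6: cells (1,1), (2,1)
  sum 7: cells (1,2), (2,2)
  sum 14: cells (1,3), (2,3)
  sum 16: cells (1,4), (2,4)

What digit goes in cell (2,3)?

8

16 in 2 cells must be {7,9}.
Nothing is forced directly, so branch on (1,4), whose candidates are 7 or 9. If (1,4) = 9: then (1,3) would have to be in {1,2,4} for the 16 across but in {5,6,8,9} for the 14 down — contradiction. So (1,4) = 7.
(2,4) = 16 − 7 = 9 completes the 16 down.
Nothing is forced directly, so branch on (2,1), whose candidates are 4 or 5. If (2,1) = 5: that forces (1,1) = 1, (2,2) = 6, after which (2,3) would have to be in {7} for the 27 across but in {5,6,8,9} for the 14 down — contradiction. So (2,1) = 4.
(1,1) = 6 − 4 = 2 completes the 6 down.
(1,3) = 6: the only remaining digit allowed by both the 16 across and the 14 down.
Given what's placed, (2,2) must be 6 to fit the 27 across and 7 down.
(2,3) = 27 − 19 = 8 completes the 27 across.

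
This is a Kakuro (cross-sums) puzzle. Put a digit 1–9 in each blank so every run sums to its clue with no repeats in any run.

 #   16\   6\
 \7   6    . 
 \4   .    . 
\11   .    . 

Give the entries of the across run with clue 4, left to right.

1, 3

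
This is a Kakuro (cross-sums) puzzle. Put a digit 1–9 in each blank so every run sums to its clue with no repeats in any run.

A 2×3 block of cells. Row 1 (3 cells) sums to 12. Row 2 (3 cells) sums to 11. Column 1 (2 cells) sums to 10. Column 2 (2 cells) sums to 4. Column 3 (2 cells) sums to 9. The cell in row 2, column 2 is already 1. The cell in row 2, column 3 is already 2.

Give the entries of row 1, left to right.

4 in 2 cells must be {1,3}.
(1,2) = 4 − 1 = 3 completes the 4 down.
(1,3) = 9 − 2 = 7 completes the 9 down.
(2,1) = 11 − 3 = 8 completes the 11 across.
(1,1) = 12 − 10 = 2 completes the 12 across.

2, 3, 7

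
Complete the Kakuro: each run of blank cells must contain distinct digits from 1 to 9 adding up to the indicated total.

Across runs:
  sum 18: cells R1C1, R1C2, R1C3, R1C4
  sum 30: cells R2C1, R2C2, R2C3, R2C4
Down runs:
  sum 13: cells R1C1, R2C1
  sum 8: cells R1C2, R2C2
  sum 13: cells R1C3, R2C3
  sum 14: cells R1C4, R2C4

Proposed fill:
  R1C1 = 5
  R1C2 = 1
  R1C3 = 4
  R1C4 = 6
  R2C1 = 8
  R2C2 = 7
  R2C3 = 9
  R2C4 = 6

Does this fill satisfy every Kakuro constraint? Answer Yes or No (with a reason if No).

No — the across run R1C1–R1C4 sums to 16, not 18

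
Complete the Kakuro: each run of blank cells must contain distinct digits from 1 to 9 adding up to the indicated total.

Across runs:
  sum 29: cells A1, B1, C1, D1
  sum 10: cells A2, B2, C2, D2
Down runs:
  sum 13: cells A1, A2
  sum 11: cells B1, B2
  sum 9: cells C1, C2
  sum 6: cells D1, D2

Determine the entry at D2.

1

29 in 4 cells must be {5,7,8,9}; 10 in 4 cells must be {1,2,3,4}.
Only 5 fits D1 under both its across sum 29 and down sum 6.
The 10 across and the 13 down share only 4, so A2 = 4.
D2 = 6 − 5 = 1 completes the 6 down.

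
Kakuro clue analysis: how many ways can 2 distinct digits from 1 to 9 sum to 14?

2

2 distinct digits from 1–9 sum between 3 and 17.
Enumerating: {5,9}, {6,8}.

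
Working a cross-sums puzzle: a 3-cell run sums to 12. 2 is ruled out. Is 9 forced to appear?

Counterexample: {1,3,8} sums to 12 under that restriction without using 9.

No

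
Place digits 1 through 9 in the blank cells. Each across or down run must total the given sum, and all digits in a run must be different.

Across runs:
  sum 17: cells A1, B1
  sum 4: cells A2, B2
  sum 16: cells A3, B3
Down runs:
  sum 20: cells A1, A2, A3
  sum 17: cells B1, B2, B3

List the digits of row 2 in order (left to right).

17 in 2 cells must be {8,9}; 4 in 2 cells must be {1,3}; 16 in 2 cells must be {7,9}.
The 4 across and the 20 down share only 3, so A2 = 3.
B2 = 4 − 3 = 1 completes the 4 across.
Given what's placed, A3 must be 9 to fit the 16 across and 20 down.
B3 = 16 − 9 = 7 completes the 16 across.
A1 = 20 − 12 = 8 completes the 20 down.
B1 = 17 − 8 = 9 completes the 17 across.

3 1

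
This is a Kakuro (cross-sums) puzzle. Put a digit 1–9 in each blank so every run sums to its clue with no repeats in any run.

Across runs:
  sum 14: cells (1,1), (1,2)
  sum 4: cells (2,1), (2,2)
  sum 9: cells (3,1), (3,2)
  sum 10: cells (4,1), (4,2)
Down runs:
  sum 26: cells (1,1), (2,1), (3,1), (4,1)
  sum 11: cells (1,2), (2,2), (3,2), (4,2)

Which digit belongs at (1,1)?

9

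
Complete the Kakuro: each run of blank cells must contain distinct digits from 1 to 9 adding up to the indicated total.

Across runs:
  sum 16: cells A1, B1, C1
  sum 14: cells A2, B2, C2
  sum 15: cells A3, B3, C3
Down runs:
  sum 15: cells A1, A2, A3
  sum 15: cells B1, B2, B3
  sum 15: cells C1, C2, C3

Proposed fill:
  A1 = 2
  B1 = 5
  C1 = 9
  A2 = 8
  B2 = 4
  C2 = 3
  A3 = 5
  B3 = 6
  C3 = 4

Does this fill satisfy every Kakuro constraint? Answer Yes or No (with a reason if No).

No — the across run A2–C2 sums to 15, not 14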